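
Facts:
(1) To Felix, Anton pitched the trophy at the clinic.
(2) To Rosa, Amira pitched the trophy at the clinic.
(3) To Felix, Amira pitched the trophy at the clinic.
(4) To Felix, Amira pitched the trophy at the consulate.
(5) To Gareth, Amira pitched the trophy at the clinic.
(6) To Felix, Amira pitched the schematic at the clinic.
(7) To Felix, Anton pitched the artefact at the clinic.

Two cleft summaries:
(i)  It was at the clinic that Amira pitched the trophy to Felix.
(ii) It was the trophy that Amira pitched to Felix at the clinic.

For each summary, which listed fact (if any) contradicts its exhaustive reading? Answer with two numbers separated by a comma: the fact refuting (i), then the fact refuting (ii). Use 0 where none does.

(i): focus "at the clinic". Looking for Amira as agent and the trophy as thing and Felix as recipient with some other setting — fact (4) has at the consulate there. Refuted.
(ii): focus "the trophy". Looking for Amira as agent and Felix as recipient and at the clinic as setting with some other thing — fact (6) has the schematic there. Refuted.

4, 6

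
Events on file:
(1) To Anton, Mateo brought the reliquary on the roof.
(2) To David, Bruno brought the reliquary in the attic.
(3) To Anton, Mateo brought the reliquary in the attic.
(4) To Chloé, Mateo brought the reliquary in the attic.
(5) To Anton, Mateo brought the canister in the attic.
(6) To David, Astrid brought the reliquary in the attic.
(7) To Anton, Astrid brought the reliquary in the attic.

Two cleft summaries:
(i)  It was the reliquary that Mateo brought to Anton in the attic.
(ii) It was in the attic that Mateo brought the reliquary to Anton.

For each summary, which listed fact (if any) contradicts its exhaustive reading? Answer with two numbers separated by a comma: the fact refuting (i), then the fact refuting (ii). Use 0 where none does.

(i): focus "the reliquary". Looking for Mateo as agent and Anton as recipient and in the attic as setting with some other thing — fact (5) has the canister there. Refuted.
(ii): focus "in the attic". Looking for Mateo as agent and the reliquary as thing and Anton as recipient with some other setting — fact (1) has on the roof there. Refuted.

5, 1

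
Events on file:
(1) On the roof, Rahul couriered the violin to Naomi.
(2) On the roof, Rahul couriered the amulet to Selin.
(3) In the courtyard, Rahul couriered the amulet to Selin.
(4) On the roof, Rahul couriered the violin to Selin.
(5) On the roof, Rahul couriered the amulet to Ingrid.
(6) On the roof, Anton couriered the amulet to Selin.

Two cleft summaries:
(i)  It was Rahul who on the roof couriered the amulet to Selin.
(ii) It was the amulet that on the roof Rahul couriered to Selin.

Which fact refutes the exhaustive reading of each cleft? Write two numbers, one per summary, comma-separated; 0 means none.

(i): focus "Rahul". Looking for the amulet as thing and Selin as recipient and on the roof as setting with some other agent — fact (6) has Anton there. Refuted.
(ii): focus "the amulet". Looking for Rahul as agent and Selin as recipient and on the roof as setting with some other thing — fact (4) has the violin there. Refuted.

6, 4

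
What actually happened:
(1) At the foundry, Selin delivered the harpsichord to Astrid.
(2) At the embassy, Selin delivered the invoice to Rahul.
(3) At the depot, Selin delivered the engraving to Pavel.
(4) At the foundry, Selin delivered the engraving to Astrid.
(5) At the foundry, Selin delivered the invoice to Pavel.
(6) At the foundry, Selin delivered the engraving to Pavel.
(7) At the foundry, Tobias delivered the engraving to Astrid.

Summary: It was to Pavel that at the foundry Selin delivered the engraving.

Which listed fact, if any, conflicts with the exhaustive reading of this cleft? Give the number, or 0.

4

The cleft puts "Pavel" in focus and presupposes the open proposition with agent = Selin, thing = the engraving, setting = at the foundry.
The exhaustive reading says no other recipient fits that background.
But fact (4) also has agent = Selin, thing = the engraving, setting = at the foundry, with recipient = Astrid — so the exhaustive reading fails.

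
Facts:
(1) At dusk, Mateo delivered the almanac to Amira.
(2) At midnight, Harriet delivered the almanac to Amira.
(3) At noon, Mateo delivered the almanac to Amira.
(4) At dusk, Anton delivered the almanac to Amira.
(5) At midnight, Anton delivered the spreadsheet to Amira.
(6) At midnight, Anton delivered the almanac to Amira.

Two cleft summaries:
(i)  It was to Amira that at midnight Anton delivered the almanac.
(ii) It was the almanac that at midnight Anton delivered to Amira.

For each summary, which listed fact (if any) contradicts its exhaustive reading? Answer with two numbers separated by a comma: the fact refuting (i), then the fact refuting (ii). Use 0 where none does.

Summary (i) focuses "Amira" (the recipient); background Anton as agent and the almanac as thing and at midnight as setting. No fact matches that background with a different recipient, so 0.
Summary (ii) focuses "the almanac" (the thing); background Anton as agent and Amira as recipient and at midnight as setting. Fact (5) matches that background with thing = the spreadsheet — refutes (ii).

0, 5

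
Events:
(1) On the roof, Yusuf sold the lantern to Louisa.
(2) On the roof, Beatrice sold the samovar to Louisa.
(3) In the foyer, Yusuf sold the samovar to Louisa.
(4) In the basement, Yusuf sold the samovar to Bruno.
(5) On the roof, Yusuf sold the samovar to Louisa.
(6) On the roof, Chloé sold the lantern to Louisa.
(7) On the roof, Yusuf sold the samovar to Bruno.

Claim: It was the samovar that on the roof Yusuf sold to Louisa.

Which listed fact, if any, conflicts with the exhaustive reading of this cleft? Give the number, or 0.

Focus of the cleft: "the samovar" (the thing). Presupposed background: same agent, recipient, setting (Yusuf / Louisa / on the roof).
Exhaustivity: the samovar is the only thing satisfying that background.
But fact (1) also has same agent, recipient, setting (Yusuf / Louisa / on the roof), with thing = the lantern — so the exhaustive reading fails.

1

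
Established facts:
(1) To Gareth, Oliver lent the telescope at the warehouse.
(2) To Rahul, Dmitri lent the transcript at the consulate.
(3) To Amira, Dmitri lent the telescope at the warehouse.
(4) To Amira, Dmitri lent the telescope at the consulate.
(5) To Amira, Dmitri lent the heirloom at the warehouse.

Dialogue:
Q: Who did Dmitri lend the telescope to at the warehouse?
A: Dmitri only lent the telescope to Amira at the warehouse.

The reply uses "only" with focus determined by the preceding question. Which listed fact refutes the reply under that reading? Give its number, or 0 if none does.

0

The question "Who did ... to ...?" targets the recipient, so in the reply the focus falls on "Amira".
"Only" then excludes alternative recipients while the background — agent = Dmitri, thing = the telescope, setting = at the warehouse — is held fixed.
No listed fact shares that background with another recipient. Nothing contradicts the reply.
(Fact (5) would refute a reading with focus on the thing — but that is not what the question asks.)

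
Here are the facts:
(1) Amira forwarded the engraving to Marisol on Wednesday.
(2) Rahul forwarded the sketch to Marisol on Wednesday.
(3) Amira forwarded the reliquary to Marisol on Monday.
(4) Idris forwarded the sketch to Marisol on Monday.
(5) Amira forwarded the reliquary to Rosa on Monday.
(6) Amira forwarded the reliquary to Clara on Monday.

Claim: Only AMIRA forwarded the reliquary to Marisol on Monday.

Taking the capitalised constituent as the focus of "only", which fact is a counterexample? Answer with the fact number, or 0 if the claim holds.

0

The capitals mark "Amira" as focus. So "only" rules out other agents, with the rest (same thing, recipient, setting (the reliquary / Marisol / on Monday)) as background.
No fact matches same thing, recipient, setting (the reliquary / Marisol / on Monday) with a different agent — every other fact differs on at least one backgrounded slot. So no fact refutes it.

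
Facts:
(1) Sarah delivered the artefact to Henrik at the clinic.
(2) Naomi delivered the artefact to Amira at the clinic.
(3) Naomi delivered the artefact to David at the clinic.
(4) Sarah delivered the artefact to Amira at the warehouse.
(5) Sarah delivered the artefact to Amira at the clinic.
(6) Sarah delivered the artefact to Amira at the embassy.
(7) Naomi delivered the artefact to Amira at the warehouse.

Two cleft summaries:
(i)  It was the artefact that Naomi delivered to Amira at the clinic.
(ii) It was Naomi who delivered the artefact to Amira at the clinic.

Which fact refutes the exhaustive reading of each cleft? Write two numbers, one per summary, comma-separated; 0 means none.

0, 5

Summary (i) focuses "the artefact" (the thing); background Naomi as agent and Amira as recipient and at the clinic as setting. No fact matches that background with a different thing, so 0.
Summary (ii) focuses "Naomi" (the agent); background the artefact as thing and Amira as recipient and at the clinic as setting. Fact (5) matches that background with agent = Sarah — refutes (ii).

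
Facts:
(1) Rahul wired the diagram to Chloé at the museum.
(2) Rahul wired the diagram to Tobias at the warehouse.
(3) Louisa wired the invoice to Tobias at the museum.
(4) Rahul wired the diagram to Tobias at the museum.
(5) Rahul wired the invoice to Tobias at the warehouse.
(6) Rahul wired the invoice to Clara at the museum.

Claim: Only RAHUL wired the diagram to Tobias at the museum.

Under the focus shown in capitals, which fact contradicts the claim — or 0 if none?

Focus (in capitals) is "Rahul" — the agent. "Only" excludes alternative agents while holding fixed the diagram as thing and Tobias as recipient and at the museum as setting.
No fact matches the diagram as thing and Tobias as recipient and at the museum as setting with a different agent — every other fact differs on at least one backgrounded slot. So no fact refutes it.

0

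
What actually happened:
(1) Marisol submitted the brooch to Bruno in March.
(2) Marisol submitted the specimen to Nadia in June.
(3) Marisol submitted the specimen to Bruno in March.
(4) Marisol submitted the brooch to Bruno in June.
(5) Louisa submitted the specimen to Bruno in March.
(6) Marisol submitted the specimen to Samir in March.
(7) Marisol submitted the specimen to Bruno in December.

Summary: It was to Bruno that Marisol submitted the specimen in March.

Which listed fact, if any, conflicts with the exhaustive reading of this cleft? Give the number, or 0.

Focus of the cleft: "Bruno" (the recipient). Presupposed background: Marisol as agent and the specimen as thing and in March as setting.
Exhaustivity: Bruno is the only recipient satisfying that background.
Fact (6) shares the background but with recipient = Samir; exhaustivity is violated.

6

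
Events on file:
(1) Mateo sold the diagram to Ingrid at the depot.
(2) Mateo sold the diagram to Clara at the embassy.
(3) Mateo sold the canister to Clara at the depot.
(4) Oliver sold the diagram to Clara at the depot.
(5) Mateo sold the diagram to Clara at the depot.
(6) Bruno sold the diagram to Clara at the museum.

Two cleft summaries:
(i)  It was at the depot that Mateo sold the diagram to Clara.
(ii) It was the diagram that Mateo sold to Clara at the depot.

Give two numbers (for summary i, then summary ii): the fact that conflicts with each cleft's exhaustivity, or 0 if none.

2, 3

(i): focus "at the depot". Looking for agent = Mateo, thing = the diagram, recipient = Clara with some other setting — fact (2) has at the embassy there. Refuted.
(ii): focus "the diagram". Looking for agent = Mateo, recipient = Clara, setting = at the depot with some other thing — fact (3) has the canister there. Refuted.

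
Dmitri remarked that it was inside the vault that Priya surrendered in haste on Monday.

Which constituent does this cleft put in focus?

inside the vault

In an it-cleft "It was X that/who ...", the clefted constituent X is the focus; the that/who-clause expresses the presupposed open proposition.
Here the focus is "inside the vault". The backgrounded (presupposed) material includes "Priya", "on Monday" and "in haste".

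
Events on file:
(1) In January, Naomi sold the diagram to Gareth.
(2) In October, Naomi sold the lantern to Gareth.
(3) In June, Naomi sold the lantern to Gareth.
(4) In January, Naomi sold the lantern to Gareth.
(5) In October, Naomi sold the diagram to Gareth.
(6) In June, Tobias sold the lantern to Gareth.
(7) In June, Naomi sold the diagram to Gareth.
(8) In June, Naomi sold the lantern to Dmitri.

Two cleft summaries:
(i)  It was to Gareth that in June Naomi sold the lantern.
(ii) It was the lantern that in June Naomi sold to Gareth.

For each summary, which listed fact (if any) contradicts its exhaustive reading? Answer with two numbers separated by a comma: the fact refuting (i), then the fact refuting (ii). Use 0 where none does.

(i): focus "Gareth". Looking for Naomi as agent and the lantern as thing and in June as setting with some other recipient — fact (8) has Dmitri there. Refuted.
(ii): focus "the lantern". Looking for Naomi as agent and Gareth as recipient and in June as setting with some other thing — fact (7) has the diagram there. Refuted.

8, 7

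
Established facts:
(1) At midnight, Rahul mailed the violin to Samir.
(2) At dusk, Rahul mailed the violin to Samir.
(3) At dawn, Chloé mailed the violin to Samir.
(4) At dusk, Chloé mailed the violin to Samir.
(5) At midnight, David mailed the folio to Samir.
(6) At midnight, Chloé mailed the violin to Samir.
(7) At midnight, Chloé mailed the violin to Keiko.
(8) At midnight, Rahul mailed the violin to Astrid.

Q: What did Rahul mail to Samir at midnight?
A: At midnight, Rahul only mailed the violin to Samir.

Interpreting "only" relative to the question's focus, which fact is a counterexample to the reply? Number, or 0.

0

The question "What did ...?" targets the thing, so in the reply the focus falls on "the violin".
"Only" then excludes alternative things while the background — agent = Rahul, recipient = Samir, setting = at midnight — is held fixed.
No listed fact shares that background with another thing. Nothing contradicts the reply.
(Fact (2) would refute a reading with focus on the setting — but that is not what the question asks.)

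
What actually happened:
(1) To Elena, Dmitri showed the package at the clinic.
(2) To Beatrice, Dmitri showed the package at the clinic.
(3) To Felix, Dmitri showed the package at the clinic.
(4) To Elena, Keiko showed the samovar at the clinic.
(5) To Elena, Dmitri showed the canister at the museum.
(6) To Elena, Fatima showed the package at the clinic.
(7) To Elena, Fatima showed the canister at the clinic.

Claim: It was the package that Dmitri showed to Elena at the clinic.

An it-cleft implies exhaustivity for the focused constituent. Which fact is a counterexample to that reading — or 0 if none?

The cleft puts "the package" in focus and presupposes the open proposition with agent = Dmitri, recipient = Elena, setting = at the clinic.
The exhaustive reading says no other thing fits that background.
Every other fact differs from the presupposition on some backgrounded slot, so none challenges the exhaustivity.

0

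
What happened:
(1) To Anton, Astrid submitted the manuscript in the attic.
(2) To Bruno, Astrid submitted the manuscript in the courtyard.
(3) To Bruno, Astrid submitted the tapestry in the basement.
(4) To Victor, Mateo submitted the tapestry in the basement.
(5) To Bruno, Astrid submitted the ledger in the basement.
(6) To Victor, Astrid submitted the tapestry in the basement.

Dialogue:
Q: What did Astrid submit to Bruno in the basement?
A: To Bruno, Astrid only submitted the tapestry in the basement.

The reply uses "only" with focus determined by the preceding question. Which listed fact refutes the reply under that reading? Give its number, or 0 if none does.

Answering "What did ...?" puts focus on the thing — here, "the tapestry".
"Only" then excludes alternative things while the background — Astrid as agent and Bruno as recipient and in the basement as setting — is held fixed.
Fact (5) keeps Astrid as agent and Bruno as recipient and in the basement as setting but has thing = the ledger; that refutes the reply.
(Fact (6) would refute a reading with focus on the recipient — but that is not what the question asks.)

5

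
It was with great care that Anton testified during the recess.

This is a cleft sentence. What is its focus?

In an it-cleft "It was X that/who ...", the clefted constituent X is the focus; the that/who-clause expresses the presupposed open proposition.
Here the focus is "with great care". The backgrounded (presupposed) material includes "Anton" and "during the recess".

with great care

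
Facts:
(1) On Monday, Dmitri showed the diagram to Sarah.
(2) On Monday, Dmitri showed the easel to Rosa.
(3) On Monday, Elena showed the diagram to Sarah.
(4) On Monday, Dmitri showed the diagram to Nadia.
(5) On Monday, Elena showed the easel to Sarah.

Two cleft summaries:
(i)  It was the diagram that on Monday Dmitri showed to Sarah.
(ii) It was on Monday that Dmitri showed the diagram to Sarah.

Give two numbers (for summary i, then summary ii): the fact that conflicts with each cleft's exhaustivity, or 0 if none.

0, 0

Summary (i) focuses "the diagram" (the thing); background Dmitri as agent and Sarah as recipient and on Monday as setting. No fact matches that background with a different thing, so 0.
Summary (ii) focuses "on Monday" (the setting); background Dmitri as agent and the diagram as thing and Sarah as recipient. No fact matches that background with a different setting, so 0.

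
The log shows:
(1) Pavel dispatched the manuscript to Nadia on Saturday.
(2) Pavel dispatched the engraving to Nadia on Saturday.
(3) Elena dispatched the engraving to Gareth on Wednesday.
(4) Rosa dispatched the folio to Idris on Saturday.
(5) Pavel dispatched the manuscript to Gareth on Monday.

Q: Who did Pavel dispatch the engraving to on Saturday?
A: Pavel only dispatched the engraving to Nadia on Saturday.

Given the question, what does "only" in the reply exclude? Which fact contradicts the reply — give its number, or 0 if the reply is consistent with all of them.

0

The question "Who did ... to ...?" targets the recipient, so in the reply the focus falls on "Nadia".
"Only" then excludes alternative recipients while the background — agent = Pavel, thing = the engraving, setting = on Saturday — is held fixed.
No listed fact shares that background with another recipient. Nothing contradicts the reply.
(Fact (1) would refute a reading with focus on the thing — but that is not what the question asks.)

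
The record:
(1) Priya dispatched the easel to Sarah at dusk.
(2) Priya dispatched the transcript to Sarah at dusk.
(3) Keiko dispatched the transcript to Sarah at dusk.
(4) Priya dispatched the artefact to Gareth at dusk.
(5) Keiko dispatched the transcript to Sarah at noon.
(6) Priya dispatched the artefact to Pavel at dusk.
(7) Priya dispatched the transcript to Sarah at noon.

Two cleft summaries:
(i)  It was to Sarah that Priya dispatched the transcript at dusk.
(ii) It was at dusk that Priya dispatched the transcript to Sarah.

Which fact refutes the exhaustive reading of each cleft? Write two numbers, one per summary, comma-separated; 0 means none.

0, 7

Summary (i) focuses "Sarah" (the recipient); background Priya as agent and the transcript as thing and at dusk as setting. No fact matches that background with a different recipient, so 0.
Summary (ii) focuses "at dusk" (the setting); background Priya as agent and the transcript as thing and Sarah as recipient. Fact (7) matches that background with setting = at noon — refutes (ii).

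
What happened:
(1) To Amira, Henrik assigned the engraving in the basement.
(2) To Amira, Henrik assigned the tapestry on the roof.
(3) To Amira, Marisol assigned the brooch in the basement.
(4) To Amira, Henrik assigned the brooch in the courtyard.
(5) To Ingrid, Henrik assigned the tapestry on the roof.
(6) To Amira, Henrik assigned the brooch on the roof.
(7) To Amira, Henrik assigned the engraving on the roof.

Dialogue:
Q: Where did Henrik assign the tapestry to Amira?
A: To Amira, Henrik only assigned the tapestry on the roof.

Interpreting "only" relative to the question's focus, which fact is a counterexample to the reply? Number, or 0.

The question "Where did ...?" targets the setting, so in the reply the focus falls on "on the roof".
So "only" ranges over settings; the rest (same agent, thing, recipient (Henrik / the tapestry / Amira)) is presupposed.
No fact keeps same agent, thing, recipient (Henrik / the tapestry / Amira) while changing the setting; every other fact differs on something backgrounded. The reply stands.
(Fact (6) would refute a reading with focus on the thing — but that is not what the question asks.)

0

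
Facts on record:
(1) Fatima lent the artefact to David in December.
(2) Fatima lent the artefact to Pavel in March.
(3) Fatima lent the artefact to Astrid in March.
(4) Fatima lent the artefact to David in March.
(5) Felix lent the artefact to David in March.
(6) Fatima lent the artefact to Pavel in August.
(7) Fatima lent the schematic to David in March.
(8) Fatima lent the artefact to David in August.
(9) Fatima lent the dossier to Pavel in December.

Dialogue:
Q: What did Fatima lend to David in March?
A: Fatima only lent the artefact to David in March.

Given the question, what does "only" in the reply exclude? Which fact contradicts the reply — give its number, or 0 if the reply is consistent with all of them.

7

Answering "What did ...?" puts focus on the thing — here, "the artefact".
"Only" then excludes alternative things while the background — Fatima as agent and David as recipient and in March as setting — is held fixed.
Fact (7) keeps Fatima as agent and David as recipient and in March as setting but has thing = the schematic; that refutes the reply.
(Fact (2) would refute a reading with focus on the recipient — but that is not what the question asks.)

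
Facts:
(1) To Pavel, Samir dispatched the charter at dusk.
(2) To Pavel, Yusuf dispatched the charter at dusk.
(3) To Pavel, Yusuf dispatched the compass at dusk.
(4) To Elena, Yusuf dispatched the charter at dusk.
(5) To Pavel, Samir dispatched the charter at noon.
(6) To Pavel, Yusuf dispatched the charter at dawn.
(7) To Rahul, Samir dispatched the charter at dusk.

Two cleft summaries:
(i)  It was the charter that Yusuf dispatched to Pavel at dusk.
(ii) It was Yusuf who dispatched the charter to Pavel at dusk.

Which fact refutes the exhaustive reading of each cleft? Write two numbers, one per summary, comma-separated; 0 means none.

3, 1

(i): focus "the charter". Looking for same agent, recipient, setting (Yusuf / Pavel / at dusk) with some other thing — fact (3) has the compass there. Refuted.
(ii): focus "Yusuf". Looking for same thing, recipient, setting (the charter / Pavel / at dusk) with some other agent — fact (1) has Samir there. Refuted.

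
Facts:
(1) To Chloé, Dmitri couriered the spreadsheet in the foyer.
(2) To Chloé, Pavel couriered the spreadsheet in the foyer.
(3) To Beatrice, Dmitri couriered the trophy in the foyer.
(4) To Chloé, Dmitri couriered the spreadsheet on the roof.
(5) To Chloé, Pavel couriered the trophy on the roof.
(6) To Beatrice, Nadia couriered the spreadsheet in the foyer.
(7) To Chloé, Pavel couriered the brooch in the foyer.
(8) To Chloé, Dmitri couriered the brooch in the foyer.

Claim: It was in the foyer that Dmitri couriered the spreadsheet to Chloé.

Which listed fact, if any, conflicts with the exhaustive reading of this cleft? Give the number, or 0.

4

The cleft puts "in the foyer" in focus and presupposes the open proposition with same agent, thing, recipient (Dmitri / the spreadsheet / Chloé).
The exhaustive reading says no other setting fits that background.
But fact (4) also has same agent, thing, recipient (Dmitri / the spreadsheet / Chloé), with setting = on the roof — so the exhaustive reading fails.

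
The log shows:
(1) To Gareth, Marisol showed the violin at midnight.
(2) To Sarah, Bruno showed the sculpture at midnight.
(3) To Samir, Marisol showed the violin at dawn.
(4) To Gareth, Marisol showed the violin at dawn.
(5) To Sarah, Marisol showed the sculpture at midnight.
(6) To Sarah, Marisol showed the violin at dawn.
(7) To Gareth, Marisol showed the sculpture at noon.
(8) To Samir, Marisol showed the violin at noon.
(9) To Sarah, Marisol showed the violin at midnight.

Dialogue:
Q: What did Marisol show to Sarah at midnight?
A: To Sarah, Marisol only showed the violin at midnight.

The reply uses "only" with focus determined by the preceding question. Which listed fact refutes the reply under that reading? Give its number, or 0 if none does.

Answering "What did ...?" puts focus on the thing — here, "the violin".
"Only" then excludes alternative things while the background — Marisol as agent and Sarah as recipient and at midnight as setting — is held fixed.
Fact (5) shares the background with a different thing (the sculpture) — counterexample.
(Fact (1) would refute a reading with focus on the recipient — but that is not what the question asks.)

5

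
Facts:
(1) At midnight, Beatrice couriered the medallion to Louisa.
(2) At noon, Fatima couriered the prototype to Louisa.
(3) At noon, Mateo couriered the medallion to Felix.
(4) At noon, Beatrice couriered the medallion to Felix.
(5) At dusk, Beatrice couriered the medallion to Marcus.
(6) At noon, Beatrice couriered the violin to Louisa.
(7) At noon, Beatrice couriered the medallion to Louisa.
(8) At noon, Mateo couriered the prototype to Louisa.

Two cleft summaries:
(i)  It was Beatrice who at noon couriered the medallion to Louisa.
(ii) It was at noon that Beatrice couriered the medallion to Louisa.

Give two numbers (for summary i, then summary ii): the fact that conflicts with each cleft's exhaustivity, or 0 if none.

(i): focus "Beatrice". No fact shares the medallion as thing and Louisa as recipient and at noon as setting with a different agent. 0.
(ii): focus "at noon". Looking for Beatrice as agent and the medallion as thing and Louisa as recipient with some other setting — fact (1) has at midnight there. Refuted.

0, 1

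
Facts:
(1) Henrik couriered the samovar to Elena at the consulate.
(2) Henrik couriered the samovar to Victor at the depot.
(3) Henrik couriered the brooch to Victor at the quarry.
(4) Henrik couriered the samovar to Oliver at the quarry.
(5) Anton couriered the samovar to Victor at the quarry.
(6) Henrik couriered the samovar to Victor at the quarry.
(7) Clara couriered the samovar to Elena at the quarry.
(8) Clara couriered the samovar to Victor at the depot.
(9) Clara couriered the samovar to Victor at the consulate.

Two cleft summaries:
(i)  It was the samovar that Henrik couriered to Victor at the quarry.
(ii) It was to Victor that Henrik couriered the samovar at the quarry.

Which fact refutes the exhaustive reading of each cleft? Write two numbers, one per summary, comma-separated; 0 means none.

3, 4

(i): focus "the samovar". Looking for agent = Henrik, recipient = Victor, setting = at the quarry with some other thing — fact (3) has the brooch there. Refuted.
(ii): focus "Victor". Looking for agent = Henrik, thing = the samovar, setting = at the quarry with some other recipient — fact (4) has Oliver there. Refuted.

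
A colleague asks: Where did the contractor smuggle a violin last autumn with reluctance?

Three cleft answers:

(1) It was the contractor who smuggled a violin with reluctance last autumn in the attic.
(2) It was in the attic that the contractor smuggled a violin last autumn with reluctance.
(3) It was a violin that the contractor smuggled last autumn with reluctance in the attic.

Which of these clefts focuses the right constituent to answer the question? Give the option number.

2

The question word "where" targets the location.
Option (1) clefts "the contractor" — the subject (agent), not what was asked.
Option (2) clefts "in the attic" — that matches what the question asks about.
Option (3) clefts "a violin" — the direct object, not what was asked.
So the congruent reply is (2).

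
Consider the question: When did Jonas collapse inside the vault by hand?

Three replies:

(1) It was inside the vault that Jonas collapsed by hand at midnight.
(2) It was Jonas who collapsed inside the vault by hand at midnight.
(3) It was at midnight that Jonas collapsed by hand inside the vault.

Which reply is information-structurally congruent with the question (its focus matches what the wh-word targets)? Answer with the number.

3

The question word "when" targets the time.
Option (1) clefts "inside the vault" — the location, not what was asked.
Option (2) clefts "Jonas" — the subject (agent), not what was asked.
Option (3) clefts "at midnight" — that matches what the question asks about.
So the congruent reply is (3).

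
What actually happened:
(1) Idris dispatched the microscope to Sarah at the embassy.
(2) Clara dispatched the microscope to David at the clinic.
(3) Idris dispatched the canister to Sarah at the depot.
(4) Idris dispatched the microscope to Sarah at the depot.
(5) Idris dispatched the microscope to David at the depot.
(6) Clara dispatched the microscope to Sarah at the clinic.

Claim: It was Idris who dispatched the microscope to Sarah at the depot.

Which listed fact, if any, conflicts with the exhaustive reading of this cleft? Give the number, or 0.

Focus of the cleft: "Idris" (the agent). Presupposed background: the microscope as thing and Sarah as recipient and at the depot as setting.
Exhaustivity: Idris is the only agent satisfying that background.
No listed fact matches the background with a different agent. Exhaustivity holds.

0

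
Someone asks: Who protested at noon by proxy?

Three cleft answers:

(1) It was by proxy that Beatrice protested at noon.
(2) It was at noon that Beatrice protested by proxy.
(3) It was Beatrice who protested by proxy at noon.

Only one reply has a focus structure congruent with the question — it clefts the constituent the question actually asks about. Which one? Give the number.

The question word "who" targets the subject (agent).
Option (1) clefts "by proxy" — the manner, not what was asked.
Option (2) clefts "at noon" — the time, not what was asked.
Option (3) clefts "Beatrice" — that matches what the question asks about.
So the congruent reply is (3).

3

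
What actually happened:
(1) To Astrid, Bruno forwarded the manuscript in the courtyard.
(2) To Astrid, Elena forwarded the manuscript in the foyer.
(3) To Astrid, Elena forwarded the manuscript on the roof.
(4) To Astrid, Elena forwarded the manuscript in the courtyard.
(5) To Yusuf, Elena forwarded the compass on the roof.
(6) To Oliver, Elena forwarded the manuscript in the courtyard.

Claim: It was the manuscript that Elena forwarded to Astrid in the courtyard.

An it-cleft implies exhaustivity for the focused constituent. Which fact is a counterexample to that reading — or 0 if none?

Focus of the cleft: "the manuscript" (the thing). Presupposed background: Elena as agent and Astrid as recipient and in the courtyard as setting.
Exhaustivity: the manuscript is the only thing satisfying that background.
No listed fact matches the background with a different thing. Exhaustivity holds.

0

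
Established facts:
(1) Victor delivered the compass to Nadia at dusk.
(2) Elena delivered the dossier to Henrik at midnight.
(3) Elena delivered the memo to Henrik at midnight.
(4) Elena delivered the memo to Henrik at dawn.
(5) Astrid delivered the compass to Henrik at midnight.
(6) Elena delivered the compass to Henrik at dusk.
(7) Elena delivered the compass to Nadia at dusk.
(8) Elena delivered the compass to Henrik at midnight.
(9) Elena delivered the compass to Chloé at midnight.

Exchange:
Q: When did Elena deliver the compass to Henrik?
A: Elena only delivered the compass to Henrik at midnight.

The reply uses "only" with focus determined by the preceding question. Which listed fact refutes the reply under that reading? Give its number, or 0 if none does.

6

Answering "When did ...?" puts focus on the setting — here, "at midnight".
"Only" then excludes alternative settings while the background — same agent, thing, recipient (Elena / the compass / Henrik) — is held fixed.
Fact (6) keeps same agent, thing, recipient (Elena / the compass / Henrik) but has setting = at dusk; that refutes the reply.
(Fact (9) would refute a reading with focus on the recipient — but that is not what the question asks.)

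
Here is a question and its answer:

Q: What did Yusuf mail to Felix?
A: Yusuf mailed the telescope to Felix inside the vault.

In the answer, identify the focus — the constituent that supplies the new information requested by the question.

The wh-word "what" asks about the direct object.
In the answer, "Yusuf" and "to Felix" are given — repeated from the question.
"inside the vault" is also new, but it specifies the location, which is not what the question asks about — so it is not the focus.
The constituent filling the direct object gap is "the telescope"; that is the focus.

the telescope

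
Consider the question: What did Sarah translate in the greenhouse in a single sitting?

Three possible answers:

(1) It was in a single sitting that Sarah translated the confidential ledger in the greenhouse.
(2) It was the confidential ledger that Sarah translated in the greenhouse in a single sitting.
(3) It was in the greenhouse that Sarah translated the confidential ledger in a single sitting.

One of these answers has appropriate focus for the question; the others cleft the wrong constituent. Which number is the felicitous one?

2

The question word "what" targets the direct object.
Option (1) clefts "in a single sitting" — the manner, not what was asked.
Option (2) clefts "the confidential ledger" — that matches what the question asks about.
Option (3) clefts "in the greenhouse" — the location, not what was asked.
So the congruent reply is (2).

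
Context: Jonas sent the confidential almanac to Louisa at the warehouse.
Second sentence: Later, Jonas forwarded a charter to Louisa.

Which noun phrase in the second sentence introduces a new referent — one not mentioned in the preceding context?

"Jonas" and "Louisa" in the second sentence are given — already mentioned in the context.
"a charter" has no antecedent in the context; it is discourse-new (the indefinite article also signals a new referent).

a charter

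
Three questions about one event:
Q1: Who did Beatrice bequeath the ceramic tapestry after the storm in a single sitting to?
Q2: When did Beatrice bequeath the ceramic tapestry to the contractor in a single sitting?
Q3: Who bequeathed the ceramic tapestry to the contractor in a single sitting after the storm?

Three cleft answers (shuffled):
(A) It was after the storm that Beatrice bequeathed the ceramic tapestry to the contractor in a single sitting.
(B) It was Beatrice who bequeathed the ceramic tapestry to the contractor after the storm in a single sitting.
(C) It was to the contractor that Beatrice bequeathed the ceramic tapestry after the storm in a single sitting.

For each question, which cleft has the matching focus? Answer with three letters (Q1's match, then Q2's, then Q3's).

Q1 asks about the recipient; cleft (C) focuses "to the contractor", which is the recipient — so Q1 → C.
Q2 asks about the time; cleft (A) focuses "after the storm", which is the time — so Q2 → A.
Q3 asks about the subject (agent); cleft (B) focuses "Beatrice", which is the subject (agent) — so Q3 → B.
Mapping: Q1→C, Q2→A, Q3→B.

CAB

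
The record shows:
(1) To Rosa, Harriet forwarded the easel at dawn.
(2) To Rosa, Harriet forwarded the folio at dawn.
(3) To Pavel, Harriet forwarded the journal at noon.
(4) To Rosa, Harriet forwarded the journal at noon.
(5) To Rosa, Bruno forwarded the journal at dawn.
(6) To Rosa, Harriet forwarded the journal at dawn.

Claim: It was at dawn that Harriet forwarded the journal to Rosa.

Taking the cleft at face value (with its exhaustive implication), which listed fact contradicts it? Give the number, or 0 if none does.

The cleft puts "at dawn" in focus and presupposes the open proposition with agent = Harriet, thing = the journal, recipient = Rosa.
Exhaustivity: at dawn is the only setting satisfying that background.
Fact (4) shares the background but with setting = at noon; exhaustivity is violated.

4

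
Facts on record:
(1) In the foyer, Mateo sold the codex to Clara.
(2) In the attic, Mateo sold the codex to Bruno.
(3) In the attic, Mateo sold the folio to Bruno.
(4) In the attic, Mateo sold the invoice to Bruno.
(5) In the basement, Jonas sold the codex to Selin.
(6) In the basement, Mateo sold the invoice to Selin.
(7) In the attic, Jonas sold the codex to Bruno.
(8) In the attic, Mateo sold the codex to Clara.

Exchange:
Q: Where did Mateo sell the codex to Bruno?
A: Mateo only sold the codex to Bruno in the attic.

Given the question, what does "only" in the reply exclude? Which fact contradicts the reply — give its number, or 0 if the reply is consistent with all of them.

0

Answering "Where did ...?" puts focus on the setting — here, "in the attic".
So "only" ranges over settings; the rest (Mateo as agent and the codex as thing and Bruno as recipient) is presupposed.
No listed fact shares that background with another setting. Nothing contradicts the reply.
(Fact (3) would refute a reading with focus on the thing — but that is not what the question asks.)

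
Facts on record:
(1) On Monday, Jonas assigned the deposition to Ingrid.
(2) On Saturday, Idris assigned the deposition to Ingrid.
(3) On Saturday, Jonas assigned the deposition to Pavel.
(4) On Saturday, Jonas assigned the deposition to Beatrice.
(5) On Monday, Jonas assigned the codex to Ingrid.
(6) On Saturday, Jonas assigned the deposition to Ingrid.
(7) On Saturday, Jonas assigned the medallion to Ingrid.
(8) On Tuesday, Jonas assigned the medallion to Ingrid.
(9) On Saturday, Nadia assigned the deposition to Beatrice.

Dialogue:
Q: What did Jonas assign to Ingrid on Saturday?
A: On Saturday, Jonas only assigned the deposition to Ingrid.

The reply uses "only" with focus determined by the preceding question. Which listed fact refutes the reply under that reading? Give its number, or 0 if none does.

Answering "What did ...?" puts focus on the thing — here, "the deposition".
"Only" then excludes alternative things while the background — agent = Jonas, recipient = Ingrid, setting = on Saturday — is held fixed.
Fact (7) keeps agent = Jonas, recipient = Ingrid, setting = on Saturday but has thing = the medallion; that refutes the reply.
(Fact (3) would refute a reading with focus on the recipient — but that is not what the question asks.)

7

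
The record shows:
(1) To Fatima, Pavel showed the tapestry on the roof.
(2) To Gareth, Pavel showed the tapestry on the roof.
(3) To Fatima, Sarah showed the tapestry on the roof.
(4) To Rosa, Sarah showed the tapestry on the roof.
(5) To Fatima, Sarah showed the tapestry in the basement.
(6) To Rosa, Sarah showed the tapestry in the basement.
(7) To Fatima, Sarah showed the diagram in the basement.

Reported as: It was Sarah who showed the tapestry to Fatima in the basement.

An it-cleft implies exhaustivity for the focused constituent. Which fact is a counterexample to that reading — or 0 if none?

The cleft puts "Sarah" in focus and presupposes the open proposition with the tapestry as thing and Fatima as recipient and in the basement as setting.
Exhaustivity: Sarah is the only agent satisfying that background.
Every other fact differs from the presupposition on some backgrounded slot, so none challenges the exhaustivity.

0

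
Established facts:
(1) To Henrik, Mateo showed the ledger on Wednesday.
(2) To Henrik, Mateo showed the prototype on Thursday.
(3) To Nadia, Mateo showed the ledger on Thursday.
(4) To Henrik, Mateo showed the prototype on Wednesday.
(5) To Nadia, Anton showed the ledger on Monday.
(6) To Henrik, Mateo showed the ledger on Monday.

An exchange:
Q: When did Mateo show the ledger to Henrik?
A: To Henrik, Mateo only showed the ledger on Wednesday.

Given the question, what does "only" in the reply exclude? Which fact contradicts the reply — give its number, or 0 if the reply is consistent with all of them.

The question "When did ...?" targets the setting, so in the reply the focus falls on "on Wednesday".
"Only" then excludes alternative settings while the background — Mateo as agent and the ledger as thing and Henrik as recipient — is held fixed.
Fact (6) shares the background with a different setting (on Monday) — counterexample.
(Fact (4) would refute a reading with focus on the thing — but that is not what the question asks.)

6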